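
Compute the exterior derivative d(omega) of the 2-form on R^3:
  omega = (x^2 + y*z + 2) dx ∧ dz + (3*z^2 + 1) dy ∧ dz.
d(omega) = (-z) dx ∧ dy ∧ dz

For a 2-form omega = sum_{i<j} g_{ij} dx_i ∧ dx_j, the exterior derivative is
  d(omega) = sum_{i<j} d(g_{ij}) ∧ dx_i ∧ dx_j = sum_{i<j, k} (∂g_{ij}/∂x_k) dx_k ∧ dx_i ∧ dx_j.
Expand each term, using dx_k ∧ dx_i ∧ dx_j = sgn(permutation) dx_{(a)} ∧ dx_{(b)} ∧ dx_{(c)} with (a < b < c) sorted:
  d(x^2 + y*z + 2) includes (∂/∂y)(x^2 + y*z + 2) dy = (z) dy, which multiplied by dx ∧ dz gives (-z) dx ∧ dy ∧ dz
Collecting like 3-forms: d(omega) = (-z) dx ∧ dy ∧ dz.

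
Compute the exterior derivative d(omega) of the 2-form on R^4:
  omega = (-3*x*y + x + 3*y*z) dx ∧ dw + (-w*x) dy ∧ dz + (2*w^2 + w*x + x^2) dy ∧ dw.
d(omega) = (w + 5*x - 3*z) dx ∧ dy ∧ dw + (-3*y) dx ∧ dz ∧ dw + (-w) dx ∧ dy ∧ dz + (-x) dy ∧ dz ∧ dw

For a 2-form omega = sum_{i<j} g_{ij} dx_i ∧ dx_j, the exterior derivative is
  d(omega) = sum_{i<j} d(g_{ij}) ∧ dx_i ∧ dx_j = sum_{i<j, k} (∂g_{ij}/∂x_k) dx_k ∧ dx_i ∧ dx_j.
Expand each term, using dx_k ∧ dx_i ∧ dx_j = sgn(permutation) dx_{(a)} ∧ dx_{(b)} ∧ dx_{(c)} with (a < b < c) sorted:
  d(-3*x*y + x + 3*y*z) includes (∂/∂y)(-3*x*y + x + 3*y*z) dy = (-3*x + 3*z) dy, which multiplied by dx ∧ dw gives (3*x - 3*z) dx ∧ dy ∧ dw
  d(-3*x*y + x + 3*y*z) includes (∂/∂z)(-3*x*y + x + 3*y*z) dz = (3*y) dz, which multiplied by dx ∧ dw gives (-3*y) dx ∧ dz ∧ dw
  d(-w*x) includes (∂/∂x)(-w*x) dx = (-w) dx, which multiplied by dy ∧ dz gives (-w) dx ∧ dy ∧ dz
  d(-w*x) includes (∂/∂w)(-w*x) dw = (-x) dw, which multiplied by dy ∧ dz gives (-x) dy ∧ dz ∧ dw
  d(2*w^2 + w*x + x^2) includes (∂/∂x)(2*w^2 + w*x + x^2) dx = (w + 2*x) dx, which multiplied by dy ∧ dw gives (w + 2*x) dx ∧ dy ∧ dw
Collecting like 3-forms: d(omega) = (w + 5*x - 3*z) dx ∧ dy ∧ dw + (-3*y) dx ∧ dz ∧ dw + (-w) dx ∧ dy ∧ dz + (-x) dy ∧ dz ∧ dw.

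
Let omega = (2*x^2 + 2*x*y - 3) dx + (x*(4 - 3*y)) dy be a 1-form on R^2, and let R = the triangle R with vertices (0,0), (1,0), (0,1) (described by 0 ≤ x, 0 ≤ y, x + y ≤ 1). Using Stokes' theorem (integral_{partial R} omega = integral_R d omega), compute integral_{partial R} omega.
integral_(partial R) omega = 7/6

Stokes: integral_partial_R omega = integral_R d omega with d omega = (∂Q/∂x - ∂P/∂y) dx ∧ dy.
  ∂Q/∂x = 4 - 3*y
  ∂P/∂y = 2*x
  integrand = ∂Q/∂x - ∂P/∂y = -2*x - 3*y + 4.
Integrating over R: integral_0^1 integral_0^{1-x} (-2*x - 3*y + 4) dy dx = 7/6.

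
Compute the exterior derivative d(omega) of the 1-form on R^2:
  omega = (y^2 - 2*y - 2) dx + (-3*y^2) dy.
d(omega) = (2 - 2*y) dx ∧ dy

For a 1-form omega = sum_i f_i dx_i, the exterior derivative is
  d(omega) = sum_{i < j} (∂f_j/∂x_i - ∂f_i/∂x_j) dx_i ∧ dx_j.
  coefficient of dx ∧ dy: ∂f_2/∂x - ∂f_1/∂y = ∂(-3*y^2)/∂x - ∂(y^2 - 2*y - 2)/∂y = 2 - 2*y
Assembling: d(omega) = (2 - 2*y) dx ∧ dy.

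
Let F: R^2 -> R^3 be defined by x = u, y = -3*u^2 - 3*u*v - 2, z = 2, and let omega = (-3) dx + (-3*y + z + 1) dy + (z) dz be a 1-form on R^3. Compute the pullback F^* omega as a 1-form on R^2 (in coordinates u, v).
F^* omega = (-54*u^3 - 81*u^2*v - 27*u*v^2 - 54*u - 27*v - 3) du + (27*u*(-u^2 - u*v - 1)) dv

Using F^*(f dg) = (f ∘ F) d(g ∘ F), substitute each coordinate x_i by F_i(u, v) in f_i, and replace dx_i by d F_i = (∂F_i/∂u) du + (∂F_i/∂v) dv.
  For the x component: f_1(F) = -3; d F_1 = (1) du + (0) dv
  For the y component: f_2(F) = 9*u^2 + 9*u*v + 9; d F_2 = (-6*u - 3*v) du + (-3*u) dv
  For the z component: f_3(F) = 2; d F_3 = (0) du + (0) dv
Combining and collecting du, dv coefficients:
  coeff of du: -54*u^3 - 81*u^2*v - 27*u*v^2 - 54*u - 27*v - 3
  coeff of dv: 27*u*(-u^2 - u*v - 1)
F^* omega = (-54*u^3 - 81*u^2*v - 27*u*v^2 - 54*u - 27*v - 3) du + (27*u*(-u^2 - u*v - 1)) dv.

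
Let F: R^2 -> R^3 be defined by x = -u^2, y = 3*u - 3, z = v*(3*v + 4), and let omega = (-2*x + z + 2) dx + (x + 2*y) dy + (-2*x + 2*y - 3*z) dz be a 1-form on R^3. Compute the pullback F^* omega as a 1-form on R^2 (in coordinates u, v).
F^* omega = (-4*u^3 - 3*u^2 - 6*u*v^2 - 8*u*v + 14*u - 18) du + (12*u^2*v + 8*u^2 + 36*u*v + 24*u - 54*v^3 - 108*v^2 - 84*v - 24) dv

Using F^*(f dg) = (f ∘ F) d(g ∘ F), substitute each coordinate x_i by F_i(u, v) in f_i, and replace dx_i by d F_i = (∂F_i/∂u) du + (∂F_i/∂v) dv.
  For the x component: f_1(F) = 2*u^2 + 3*v^2 + 4*v + 2; d F_1 = (-2*u) du + (0) dv
  For the y component: f_2(F) = -u^2 + 6*u - 6; d F_2 = (3) du + (0) dv
  For the z component: f_3(F) = 2*u^2 + 6*u - 9*v^2 - 12*v - 6; d F_3 = (0) du + (6*v + 4) dv
Combining and collecting du, dv coefficients:
  coeff of du: -4*u^3 - 3*u^2 - 6*u*v^2 - 8*u*v + 14*u - 18
  coeff of dv: 12*u^2*v + 8*u^2 + 36*u*v + 24*u - 54*v^3 - 108*v^2 - 84*v - 24
F^* omega = (-4*u^3 - 3*u^2 - 6*u*v^2 - 8*u*v + 14*u - 18) du + (12*u^2*v + 8*u^2 + 36*u*v + 24*u - 54*v^3 - 108*v^2 - 84*v - 24) dv.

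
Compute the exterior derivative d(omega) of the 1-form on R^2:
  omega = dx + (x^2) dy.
d(omega) = (2*x) dx ∧ dy

For a 1-form omega = sum_i f_i dx_i, the exterior derivative is
  d(omega) = sum_{i < j} (∂f_j/∂x_i - ∂f_i/∂x_j) dx_i ∧ dx_j.
  coefficient of dx ∧ dy: ∂f_2/∂x - ∂f_1/∂y = ∂(x^2)/∂x - ∂(1)/∂y = 2*x
Assembling: d(omega) = (2*x) dx ∧ dy.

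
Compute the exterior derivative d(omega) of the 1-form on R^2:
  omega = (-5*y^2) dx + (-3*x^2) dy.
d(omega) = (-6*x + 10*y) dx ∧ dy

For a 1-form omega = sum_i f_i dx_i, the exterior derivative is
  d(omega) = sum_{i < j} (∂f_j/∂x_i - ∂f_i/∂x_j) dx_i ∧ dx_j.
  coefficient of dx ∧ dy: ∂f_2/∂x - ∂f_1/∂y = ∂(-3*x^2)/∂x - ∂(-5*y^2)/∂y = -6*x + 10*y
Assembling: d(omega) = (-6*x + 10*y) dx ∧ dy.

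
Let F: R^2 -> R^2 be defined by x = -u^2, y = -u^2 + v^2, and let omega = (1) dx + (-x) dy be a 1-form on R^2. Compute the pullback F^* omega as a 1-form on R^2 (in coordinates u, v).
F^* omega = (2*u*(-u^2 - 1)) du + (2*u^2*v) dv

Using F^*(f dg) = (f ∘ F) d(g ∘ F), substitute each coordinate x_i by F_i(u, v) in f_i, and replace dx_i by d F_i = (∂F_i/∂u) du + (∂F_i/∂v) dv.
  For the x component: f_1(F) = 1; d F_1 = (-2*u) du + (0) dv
  For the y component: f_2(F) = u^2; d F_2 = (-2*u) du + (2*v) dv
Combining and collecting du, dv coefficients:
  coeff of du: 2*u*(-u^2 - 1)
  coeff of dv: 2*u^2*v
F^* omega = (2*u*(-u^2 - 1)) du + (2*u^2*v) dv.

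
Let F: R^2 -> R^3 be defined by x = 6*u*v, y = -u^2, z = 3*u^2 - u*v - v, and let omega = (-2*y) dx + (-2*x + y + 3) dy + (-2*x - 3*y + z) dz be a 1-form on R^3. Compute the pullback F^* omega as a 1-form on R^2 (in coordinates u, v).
F^* omega = (38*u^3 - 48*u^2*v + 13*u*v^2 - 6*u*v - 6*u + v^2) du + (6*u^3 + 13*u^2*v - 6*u^2 + 14*u*v + v) dv

Using F^*(f dg) = (f ∘ F) d(g ∘ F), substitute each coordinate x_i by F_i(u, v) in f_i, and replace dx_i by d F_i = (∂F_i/∂u) du + (∂F_i/∂v) dv.
  For the x component: f_1(F) = 2*u^2; d F_1 = (6*v) du + (6*u) dv
  For the y component: f_2(F) = -u^2 - 12*u*v + 3; d F_2 = (-2*u) du + (0) dv
  For the z component: f_3(F) = 6*u^2 - 13*u*v - v; d F_3 = (6*u - v) du + (-u - 1) dv
Combining and collecting du, dv coefficients:
  coeff of du: 38*u^3 - 48*u^2*v + 13*u*v^2 - 6*u*v - 6*u + v^2
  coeff of dv: 6*u^3 + 13*u^2*v - 6*u^2 + 14*u*v + v
F^* omega = (38*u^3 - 48*u^2*v + 13*u*v^2 - 6*u*v - 6*u + v^2) du + (6*u^3 + 13*u^2*v - 6*u^2 + 14*u*v + v) dv.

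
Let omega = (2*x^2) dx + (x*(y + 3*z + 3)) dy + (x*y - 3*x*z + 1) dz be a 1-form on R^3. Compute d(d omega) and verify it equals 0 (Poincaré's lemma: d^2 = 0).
d(d omega) = 0

Step 1: d omega = sum_{i<j} (∂f_j/∂x_i - ∂f_i/∂x_j) dx_i ∧ dx_j:
  coeff of dx ∧ dy: y + 3*z + 3
  coeff of dx ∧ dz: y - 3*z
  coeff of dy ∧ dz: -2*x
Step 2: Apply d again to each 2-form coefficient. The only possible 3-form in R^3 is dx ∧ dy ∧ dz, with coefficient
  ∂(coeff of dy∧dz)/∂x - ∂(coeff of dx∧dz)/∂y + ∂(coeff of dx∧dy)/∂z
  = ∂/∂x (-2*x) - ∂/∂y (y - 3*z) + ∂/∂z (y + 3*z + 3).
Each of these terms simplifies to sums of mixed partials that cancel in pairs. The result is 0 (by equality of mixed partials for smooth functions — Schwarz / Clairaut).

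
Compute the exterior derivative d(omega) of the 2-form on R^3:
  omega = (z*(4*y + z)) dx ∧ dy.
d(omega) = (4*y + 2*z) dx ∧ dy ∧ dz

For a 2-form omega = sum_{i<j} g_{ij} dx_i ∧ dx_j, the exterior derivative is
  d(omega) = sum_{i<j} d(g_{ij}) ∧ dx_i ∧ dx_j = sum_{i<j, k} (∂g_{ij}/∂x_k) dx_k ∧ dx_i ∧ dx_j.
Expand each term, using dx_k ∧ dx_i ∧ dx_j = sgn(permutation) dx_{(a)} ∧ dx_{(b)} ∧ dx_{(c)} with (a < b < c) sorted:
  d(z*(4*y + z)) includes (∂/∂z)(z*(4*y + z)) dz = (4*y + 2*z) dz, which multiplied by dx ∧ dy gives (4*y + 2*z) dx ∧ dy ∧ dz
Collecting like 3-forms: d(omega) = (4*y + 2*z) dx ∧ dy ∧ dz.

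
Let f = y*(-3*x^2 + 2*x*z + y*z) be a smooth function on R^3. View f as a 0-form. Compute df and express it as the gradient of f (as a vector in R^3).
df = (2*y*(-3*x + z)) dx + (-3*x^2 + 2*x*z + 2*y*z) dy + (y*(2*x + y)) dz; grad f = (2*y*(-3*x + z), -3*x^2 + 2*x*z + 2*y*z, y*(2*x + y))

For a 0-form f, d f = (∂f/∂x) dx + (∂f/∂y) dy + (∂f/∂z) dz. The components of the vector representation are exactly the entries of grad f in Cartesian coordinates:
  ∂f/∂x = 2*y*(-3*x + z)
  ∂f/∂y = -3*x^2 + 2*x*z + 2*y*z
  ∂f/∂z = y*(2*x + y).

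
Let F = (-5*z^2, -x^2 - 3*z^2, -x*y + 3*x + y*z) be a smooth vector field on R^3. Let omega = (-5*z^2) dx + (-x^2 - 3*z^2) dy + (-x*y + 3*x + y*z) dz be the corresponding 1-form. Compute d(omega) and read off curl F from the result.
d(omega) = (-x + 7*z) dy ∧ dz + (y - 10*z - 3) dz ∧ dx + (-2*x) dx ∧ dy; curl F = (-x + 7*z, y - 10*z - 3, -2*x)

d omega = sum_{i<j} (∂f_j/∂x_i - ∂f_i/∂x_j) dx_i ∧ dx_j. Under the identification (dy ∧ dz, dz ∧ dx, dx ∧ dy) ↔ (e_x, e_y, e_z), the coefficients are exactly the components of curl F. Compute:
  ∂R/∂y - ∂Q/∂z = (-x + z) - (-6*z) = -x + 7*z
  ∂P/∂z - ∂R/∂x = (-10*z) - (3 - y) = y - 10*z - 3
  ∂Q/∂x - ∂P/∂y = (-2*x) - (0) = -2*x.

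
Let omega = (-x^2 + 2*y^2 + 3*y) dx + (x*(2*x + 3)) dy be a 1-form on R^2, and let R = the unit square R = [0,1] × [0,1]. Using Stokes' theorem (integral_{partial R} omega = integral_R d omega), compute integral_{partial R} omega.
integral_(partial R) omega = 0

Stokes: integral_partial_R omega = integral_R d omega with d omega = (∂Q/∂x - ∂P/∂y) dx ∧ dy.
  ∂Q/∂x = 4*x + 3
  ∂P/∂y = 4*y + 3
  integrand = ∂Q/∂x - ∂P/∂y = 4*x - 4*y.
Integrating over R: integral_0^1 integral_0^1 (4*x - 4*y) dx dy = 0.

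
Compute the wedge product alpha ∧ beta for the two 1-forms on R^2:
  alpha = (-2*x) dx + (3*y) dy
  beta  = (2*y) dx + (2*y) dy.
alpha ∧ beta = (-2*y*(2*x + 3*y)) dx ∧ dy

Distribute the wedge, using dx_i ∧ dx_j = -dx_j ∧ dx_i and dx_i ∧ dx_i = 0. For each pair (i, j) with i < j, the coefficient of dx_i ∧ dx_j in alpha ∧ beta is (alpha_i * beta_j - alpha_j * beta_i). Collecting: alpha ∧ beta = (-2*y*(2*x + 3*y)) dx ∧ dy.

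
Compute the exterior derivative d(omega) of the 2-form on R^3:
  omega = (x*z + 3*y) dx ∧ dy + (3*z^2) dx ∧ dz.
d(omega) = (x) dx ∧ dy ∧ dz

For a 2-form omega = sum_{i<j} g_{ij} dx_i ∧ dx_j, the exterior derivative is
  d(omega) = sum_{i<j} d(g_{ij}) ∧ dx_i ∧ dx_j = sum_{i<j, k} (∂g_{ij}/∂x_k) dx_k ∧ dx_i ∧ dx_j.
Expand each term, using dx_k ∧ dx_i ∧ dx_j = sgn(permutation) dx_{(a)} ∧ dx_{(b)} ∧ dx_{(c)} with (a < b < c) sorted:
  d(x*z + 3*y) includes (∂/∂z)(x*z + 3*y) dz = (x) dz, which multiplied by dx ∧ dy gives (x) dx ∧ dy ∧ dz
Collecting like 3-forms: d(omega) = (x) dx ∧ dy ∧ dz.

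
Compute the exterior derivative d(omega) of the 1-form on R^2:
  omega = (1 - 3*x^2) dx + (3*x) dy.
d(omega) = (3) dx ∧ dy

For a 1-form omega = sum_i f_i dx_i, the exterior derivative is
  d(omega) = sum_{i < j} (∂f_j/∂x_i - ∂f_i/∂x_j) dx_i ∧ dx_j.
  coefficient of dx ∧ dy: ∂f_2/∂x - ∂f_1/∂y = ∂(3*x)/∂x - ∂(1 - 3*x^2)/∂y = 3
Assembling: d(omega) = (3) dx ∧ dy.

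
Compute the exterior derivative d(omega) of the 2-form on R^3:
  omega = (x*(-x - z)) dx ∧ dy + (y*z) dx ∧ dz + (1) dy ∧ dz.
d(omega) = (-x - z) dx ∧ dy ∧ dz

For a 2-form omega = sum_{i<j} g_{ij} dx_i ∧ dx_j, the exterior derivative is
  d(omega) = sum_{i<j} d(g_{ij}) ∧ dx_i ∧ dx_j = sum_{i<j, k} (∂g_{ij}/∂x_k) dx_k ∧ dx_i ∧ dx_j.
Expand each term, using dx_k ∧ dx_i ∧ dx_j = sgn(permutation) dx_{(a)} ∧ dx_{(b)} ∧ dx_{(c)} with (a < b < c) sorted:
  d(x*(-x - z)) includes (∂/∂z)(x*(-x - z)) dz = (-x) dz, which multiplied by dx ∧ dy gives (-x) dx ∧ dy ∧ dz
  d(y*z) includes (∂/∂y)(y*z) dy = (z) dy, which multiplied by dx ∧ dz gives (-z) dx ∧ dy ∧ dz
Collecting like 3-forms: d(omega) = (-x - z) dx ∧ dy ∧ dz.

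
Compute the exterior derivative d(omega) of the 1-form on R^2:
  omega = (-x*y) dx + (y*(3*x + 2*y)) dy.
d(omega) = (x + 3*y) dx ∧ dy

For a 1-form omega = sum_i f_i dx_i, the exterior derivative is
  d(omega) = sum_{i < j} (∂f_j/∂x_i - ∂f_i/∂x_j) dx_i ∧ dx_j.
  coefficient of dx ∧ dy: ∂f_2/∂x - ∂f_1/∂y = ∂(y*(3*x + 2*y))/∂x - ∂(-x*y)/∂y = x + 3*y
Assembling: d(omega) = (x + 3*y) dx ∧ dy.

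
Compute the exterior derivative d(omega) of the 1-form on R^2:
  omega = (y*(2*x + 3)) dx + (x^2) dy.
d(omega) = (-3) dx ∧ dy

For a 1-form omega = sum_i f_i dx_i, the exterior derivative is
  d(omega) = sum_{i < j} (∂f_j/∂x_i - ∂f_i/∂x_j) dx_i ∧ dx_j.
  coefficient of dx ∧ dy: ∂f_2/∂x - ∂f_1/∂y = ∂(x^2)/∂x - ∂(y*(2*x + 3))/∂y = -3
Assembling: d(omega) = (-3) dx ∧ dy.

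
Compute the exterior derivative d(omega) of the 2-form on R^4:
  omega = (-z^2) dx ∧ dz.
d(omega) = 0

For a 2-form omega = sum_{i<j} g_{ij} dx_i ∧ dx_j, the exterior derivative is
  d(omega) = sum_{i<j} d(g_{ij}) ∧ dx_i ∧ dx_j = sum_{i<j, k} (∂g_{ij}/∂x_k) dx_k ∧ dx_i ∧ dx_j.
Expand each term, using dx_k ∧ dx_i ∧ dx_j = sgn(permutation) dx_{(a)} ∧ dx_{(b)} ∧ dx_{(c)} with (a < b < c) sorted:

Collecting like 3-forms: d(omega) = 0.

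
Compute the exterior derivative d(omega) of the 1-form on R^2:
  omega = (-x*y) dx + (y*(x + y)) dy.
d(omega) = (x + y) dx ∧ dy

For a 1-form omega = sum_i f_i dx_i, the exterior derivative is
  d(omega) = sum_{i < j} (∂f_j/∂x_i - ∂f_i/∂x_j) dx_i ∧ dx_j.
  coefficient of dx ∧ dy: ∂f_2/∂x - ∂f_1/∂y = ∂(y*(x + y))/∂x - ∂(-x*y)/∂y = x + y
Assembling: d(omega) = (x + y) dx ∧ dy.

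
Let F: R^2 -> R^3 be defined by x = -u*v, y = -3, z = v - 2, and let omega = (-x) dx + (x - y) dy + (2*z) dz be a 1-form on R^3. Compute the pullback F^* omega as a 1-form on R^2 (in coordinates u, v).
F^* omega = (-u*v^2) du + (-u^2*v + 2*v - 4) dv

Using F^*(f dg) = (f ∘ F) d(g ∘ F), substitute each coordinate x_i by F_i(u, v) in f_i, and replace dx_i by d F_i = (∂F_i/∂u) du + (∂F_i/∂v) dv.
  For the x component: f_1(F) = u*v; d F_1 = (-v) du + (-u) dv
  For the y component: f_2(F) = -u*v + 3; d F_2 = (0) du + (0) dv
  For the z component: f_3(F) = 2*v - 4; d F_3 = (0) du + (1) dv
Combining and collecting du, dv coefficients:
  coeff of du: -u*v^2
  coeff of dv: -u^2*v + 2*v - 4
F^* omega = (-u*v^2) du + (-u^2*v + 2*v - 4) dv.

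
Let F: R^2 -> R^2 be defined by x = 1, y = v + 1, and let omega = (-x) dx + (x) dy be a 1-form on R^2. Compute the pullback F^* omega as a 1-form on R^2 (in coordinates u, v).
F^* omega = (1) dv

Using F^*(f dg) = (f ∘ F) d(g ∘ F), substitute each coordinate x_i by F_i(u, v) in f_i, and replace dx_i by d F_i = (∂F_i/∂u) du + (∂F_i/∂v) dv.
  For the x component: f_1(F) = -1; d F_1 = (0) du + (0) dv
  For the y component: f_2(F) = 1; d F_2 = (0) du + (1) dv
Combining and collecting du, dv coefficients:
  coeff of du: 0
  coeff of dv: 1
F^* omega = (1) dv.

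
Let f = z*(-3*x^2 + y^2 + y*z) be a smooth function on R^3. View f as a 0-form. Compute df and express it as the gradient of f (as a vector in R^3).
df = (-6*x*z) dx + (z*(2*y + z)) dy + (-3*x^2 + y^2 + 2*y*z) dz; grad f = (-6*x*z, z*(2*y + z), -3*x^2 + y^2 + 2*y*z)

For a 0-form f, d f = (∂f/∂x) dx + (∂f/∂y) dy + (∂f/∂z) dz. The components of the vector representation are exactly the entries of grad f in Cartesian coordinates:
  ∂f/∂x = -6*x*z
  ∂f/∂y = z*(2*y + z)
  ∂f/∂z = -3*x^2 + y^2 + 2*y*z.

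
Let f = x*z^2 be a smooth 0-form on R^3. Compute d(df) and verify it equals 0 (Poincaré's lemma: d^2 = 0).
d(df) = 0

Step 1: df = sum_i (∂f/∂x_i) dx_i = (z^2) dx + (0) dy + (2*x*z) dz.
Step 2: Apply d again. Using the 1-form formula, the coefficient of dx ∧ dy in d(df) is ∂^2 f/∂x ∂y - ∂^2 f/∂y ∂x = (0) - (0) = 0 (equality of mixed partials for smooth f).
Similarly for dx ∧ dz and dy ∧ dz — all coefficients vanish. So d(df) = 0.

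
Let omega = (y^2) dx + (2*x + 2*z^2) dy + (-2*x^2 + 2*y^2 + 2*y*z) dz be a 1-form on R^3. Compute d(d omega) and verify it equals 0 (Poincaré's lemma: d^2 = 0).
d(d omega) = 0

Step 1: d omega = sum_{i<j} (∂f_j/∂x_i - ∂f_i/∂x_j) dx_i ∧ dx_j:
  coeff of dx ∧ dy: 2 - 2*y
  coeff of dx ∧ dz: -4*x
  coeff of dy ∧ dz: 4*y - 2*z
Step 2: Apply d again to each 2-form coefficient. The only possible 3-form in R^3 is dx ∧ dy ∧ dz, with coefficient
  ∂(coeff of dy∧dz)/∂x - ∂(coeff of dx∧dz)/∂y + ∂(coeff of dx∧dy)/∂z
  = ∂/∂x (4*y - 2*z) - ∂/∂y (-4*x) + ∂/∂z (2 - 2*y).
Each of these terms simplifies to sums of mixed partials that cancel in pairs. The result is 0 (by equality of mixed partials for smooth functions — Schwarz / Clairaut).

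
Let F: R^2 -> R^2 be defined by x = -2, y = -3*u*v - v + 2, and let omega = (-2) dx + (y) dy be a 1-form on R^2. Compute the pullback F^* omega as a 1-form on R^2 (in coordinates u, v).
F^* omega = (3*v*(3*u*v + v - 2)) du + (9*u^2*v + 6*u*v - 6*u + v - 2) dv

Using F^*(f dg) = (f ∘ F) d(g ∘ F), substitute each coordinate x_i by F_i(u, v) in f_i, and replace dx_i by d F_i = (∂F_i/∂u) du + (∂F_i/∂v) dv.
  For the x component: f_1(F) = -2; d F_1 = (0) du + (0) dv
  For the y component: f_2(F) = -3*u*v - v + 2; d F_2 = (-3*v) du + (-3*u - 1) dv
Combining and collecting du, dv coefficients:
  coeff of du: 3*v*(3*u*v + v - 2)
  coeff of dv: 9*u^2*v + 6*u*v - 6*u + v - 2
F^* omega = (3*v*(3*u*v + v - 2)) du + (9*u^2*v + 6*u*v - 6*u + v - 2) dv.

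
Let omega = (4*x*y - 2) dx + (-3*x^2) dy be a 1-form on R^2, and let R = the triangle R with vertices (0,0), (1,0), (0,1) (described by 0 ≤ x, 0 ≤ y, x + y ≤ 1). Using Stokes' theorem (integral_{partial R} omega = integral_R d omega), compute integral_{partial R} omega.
integral_(partial R) omega = -5/3

Stokes: integral_partial_R omega = integral_R d omega with d omega = (∂Q/∂x - ∂P/∂y) dx ∧ dy.
  ∂Q/∂x = -6*x
  ∂P/∂y = 4*x
  integrand = ∂Q/∂x - ∂P/∂y = -10*x.
Integrating over R: integral_0^1 integral_0^{1-x} (-10*x) dy dx = -5/3.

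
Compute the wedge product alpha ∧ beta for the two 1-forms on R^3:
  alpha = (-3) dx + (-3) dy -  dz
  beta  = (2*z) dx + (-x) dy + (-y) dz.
alpha ∧ beta = (3*x + 6*z) dx ∧ dy + (3*y + 2*z) dx ∧ dz + (-x + 3*y) dy ∧ dz

Distribute the wedge, using dx_i ∧ dx_j = -dx_j ∧ dx_i and dx_i ∧ dx_i = 0. For each pair (i, j) with i < j, the coefficient of dx_i ∧ dx_j in alpha ∧ beta is (alpha_i * beta_j - alpha_j * beta_i). Collecting: alpha ∧ beta = (3*x + 6*z) dx ∧ dy + (3*y + 2*z) dx ∧ dz + (-x + 3*y) dy ∧ dz.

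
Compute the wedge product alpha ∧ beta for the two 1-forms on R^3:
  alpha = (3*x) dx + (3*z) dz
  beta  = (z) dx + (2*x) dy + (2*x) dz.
alpha ∧ beta = (6*x^2) dx ∧ dy + (6*x^2 - 3*z^2) dx ∧ dz + (-6*x*z) dy ∧ dz

Distribute the wedge, using dx_i ∧ dx_j = -dx_j ∧ dx_i and dx_i ∧ dx_i = 0. For each pair (i, j) with i < j, the coefficient of dx_i ∧ dx_j in alpha ∧ beta is (alpha_i * beta_j - alpha_j * beta_i). Collecting: alpha ∧ beta = (6*x^2) dx ∧ dy + (6*x^2 - 3*z^2) dx ∧ dz + (-6*x*z) dy ∧ dz.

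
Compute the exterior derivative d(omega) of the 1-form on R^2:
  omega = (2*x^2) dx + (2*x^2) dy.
d(omega) = (4*x) dx ∧ dy

For a 1-form omega = sum_i f_i dx_i, the exterior derivative is
  d(omega) = sum_{i < j} (∂f_j/∂x_i - ∂f_i/∂x_j) dx_i ∧ dx_j.
  coefficient of dx ∧ dy: ∂f_2/∂x - ∂f_1/∂y = ∂(2*x^2)/∂x - ∂(2*x^2)/∂y = 4*x
Assembling: d(omega) = (4*x) dx ∧ dy.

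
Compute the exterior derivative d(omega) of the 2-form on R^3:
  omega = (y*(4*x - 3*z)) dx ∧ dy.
d(omega) = (-3*y) dx ∧ dy ∧ dz

For a 2-form omega = sum_{i<j} g_{ij} dx_i ∧ dx_j, the exterior derivative is
  d(omega) = sum_{i<j} d(g_{ij}) ∧ dx_i ∧ dx_j = sum_{i<j, k} (∂g_{ij}/∂x_k) dx_k ∧ dx_i ∧ dx_j.
Expand each term, using dx_k ∧ dx_i ∧ dx_j = sgn(permutation) dx_{(a)} ∧ dx_{(b)} ∧ dx_{(c)} with (a < b < c) sorted:
  d(y*(4*x - 3*z)) includes (∂/∂z)(y*(4*x - 3*z)) dz = (-3*y) dz, which multiplied by dx ∧ dy gives (-3*y) dx ∧ dy ∧ dz
Collecting like 3-forms: d(omega) = (-3*y) dx ∧ dy ∧ dz.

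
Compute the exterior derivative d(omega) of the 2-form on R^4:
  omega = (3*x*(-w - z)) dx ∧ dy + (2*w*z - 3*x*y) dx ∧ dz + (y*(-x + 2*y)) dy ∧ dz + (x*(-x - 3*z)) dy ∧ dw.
d(omega) = (-y) dx ∧ dy ∧ dz + (-5*x - 3*z) dx ∧ dy ∧ dw + (2*z) dx ∧ dz ∧ dw + (3*x) dy ∧ dz ∧ dw

For a 2-form omega = sum_{i<j} g_{ij} dx_i ∧ dx_j, the exterior derivative is
  d(omega) = sum_{i<j} d(g_{ij}) ∧ dx_i ∧ dx_j = sum_{i<j, k} (∂g_{ij}/∂x_k) dx_k ∧ dx_i ∧ dx_j.
Expand each term, using dx_k ∧ dx_i ∧ dx_j = sgn(permutation) dx_{(a)} ∧ dx_{(b)} ∧ dx_{(c)} with (a < b < c) sorted:
  d(3*x*(-w - z)) includes (∂/∂z)(3*x*(-w - z)) dz = (-3*x) dz, which multiplied by dx ∧ dy gives (-3*x) dx ∧ dy ∧ dz
  d(3*x*(-w - z)) includes (∂/∂w)(3*x*(-w - z)) dw = (-3*x) dw, which multiplied by dx ∧ dy gives (-3*x) dx ∧ dy ∧ dw
  d(2*w*z - 3*x*y) includes (∂/∂y)(2*w*z - 3*x*y) dy = (-3*x) dy, which multiplied by dx ∧ dz gives (3*x) dx ∧ dy ∧ dz
  d(2*w*z - 3*x*y) includes (∂/∂w)(2*w*z - 3*x*y) dw = (2*z) dw, which multiplied by dx ∧ dz gives (2*z) dx ∧ dz ∧ dw
  d(y*(-x + 2*y)) includes (∂/∂x)(y*(-x + 2*y)) dx = (-y) dx, which multiplied by dy ∧ dz gives (-y) dx ∧ dy ∧ dz
  d(x*(-x - 3*z)) includes (∂/∂x)(x*(-x - 3*z)) dx = (-2*x - 3*z) dx, which multiplied by dy ∧ dw gives (-2*x - 3*z) dx ∧ dy ∧ dw
  d(x*(-x - 3*z)) includes (∂/∂z)(x*(-x - 3*z)) dz = (-3*x) dz, which multiplied by dy ∧ dw gives (3*x) dy ∧ dz ∧ dw
Collecting like 3-forms: d(omega) = (-y) dx ∧ dy ∧ dz + (-5*x - 3*z) dx ∧ dy ∧ dw + (2*z) dx ∧ dz ∧ dw + (3*x) dy ∧ dz ∧ dw.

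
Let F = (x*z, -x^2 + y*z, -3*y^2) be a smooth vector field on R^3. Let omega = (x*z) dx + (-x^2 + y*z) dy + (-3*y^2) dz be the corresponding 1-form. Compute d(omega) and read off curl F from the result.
d(omega) = (-7*y) dy ∧ dz + (x) dz ∧ dx + (-2*x) dx ∧ dy; curl F = (-7*y, x, -2*x)

d omega = sum_{i<j} (∂f_j/∂x_i - ∂f_i/∂x_j) dx_i ∧ dx_j. Under the identification (dy ∧ dz, dz ∧ dx, dx ∧ dy) ↔ (e_x, e_y, e_z), the coefficients are exactly the components of curl F. Compute:
  ∂R/∂y - ∂Q/∂z = (-6*y) - (y) = -7*y
  ∂P/∂z - ∂R/∂x = (x) - (0) = x
  ∂Q/∂x - ∂P/∂y = (-2*x) - (0) = -2*x.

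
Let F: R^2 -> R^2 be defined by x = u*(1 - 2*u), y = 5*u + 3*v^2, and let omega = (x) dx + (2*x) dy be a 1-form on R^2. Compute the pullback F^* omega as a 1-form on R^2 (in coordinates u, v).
F^* omega = (u*(8*u^2 - 26*u + 11)) du + (12*u*v*(1 - 2*u)) dv

Using F^*(f dg) = (f ∘ F) d(g ∘ F), substitute each coordinate x_i by F_i(u, v) in f_i, and replace dx_i by d F_i = (∂F_i/∂u) du + (∂F_i/∂v) dv.
  For the x component: f_1(F) = u*(1 - 2*u); d F_1 = (1 - 4*u) du + (0) dv
  For the y component: f_2(F) = 2*u*(1 - 2*u); d F_2 = (5) du + (6*v) dv
Combining and collecting du, dv coefficients:
  coeff of du: u*(8*u^2 - 26*u + 11)
  coeff of dv: 12*u*v*(1 - 2*u)
F^* omega = (u*(8*u^2 - 26*u + 11)) du + (12*u*v*(1 - 2*u)) dv.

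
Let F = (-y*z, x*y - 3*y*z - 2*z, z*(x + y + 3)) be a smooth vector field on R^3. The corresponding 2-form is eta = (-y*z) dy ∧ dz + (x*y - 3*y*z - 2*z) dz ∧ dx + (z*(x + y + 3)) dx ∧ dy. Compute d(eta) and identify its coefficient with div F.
d(eta) = (2*x + y - 3*z + 3) dx ∧ dy ∧ dz; div F = 2*x + y - 3*z + 3

For a 2-form in R^3 of the form above, applying d gives a 3-form with coefficient ∂P/∂x + ∂Q/∂y + ∂R/∂z:
  ∂P/∂x = 0
  ∂Q/∂y = x - 3*z
  ∂R/∂z = x + y + 3
Sum = 2*x + y - 3*z + 3, which is exactly div F.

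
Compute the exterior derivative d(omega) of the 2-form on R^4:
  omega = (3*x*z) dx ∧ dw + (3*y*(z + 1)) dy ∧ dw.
d(omega) = (-3*x) dx ∧ dz ∧ dw + (-3*y) dy ∧ dz ∧ dw

For a 2-form omega = sum_{i<j} g_{ij} dx_i ∧ dx_j, the exterior derivative is
  d(omega) = sum_{i<j} d(g_{ij}) ∧ dx_i ∧ dx_j = sum_{i<j, k} (∂g_{ij}/∂x_k) dx_k ∧ dx_i ∧ dx_j.
Expand each term, using dx_k ∧ dx_i ∧ dx_j = sgn(permutation) dx_{(a)} ∧ dx_{(b)} ∧ dx_{(c)} with (a < b < c) sorted:
  d(3*x*z) includes (∂/∂z)(3*x*z) dz = (3*x) dz, which multiplied by dx ∧ dw gives (-3*x) dx ∧ dz ∧ dw
  d(3*y*(z + 1)) includes (∂/∂z)(3*y*(z + 1)) dz = (3*y) dz, which multiplied by dy ∧ dw gives (-3*y) dy ∧ dz ∧ dw
Collecting like 3-forms: d(omega) = (-3*x) dx ∧ dz ∧ dw + (-3*y) dy ∧ dz ∧ dw.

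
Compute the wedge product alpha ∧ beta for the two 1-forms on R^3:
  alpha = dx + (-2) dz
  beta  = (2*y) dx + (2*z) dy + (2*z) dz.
alpha ∧ beta = (2*z) dx ∧ dy + (4*y + 2*z) dx ∧ dz + (4*z) dy ∧ dz

Distribute the wedge, using dx_i ∧ dx_j = -dx_j ∧ dx_i and dx_i ∧ dx_i = 0. For each pair (i, j) with i < j, the coefficient of dx_i ∧ dx_j in alpha ∧ beta is (alpha_i * beta_j - alpha_j * beta_i). Collecting: alpha ∧ beta = (2*z) dx ∧ dy + (4*y + 2*z) dx ∧ dz + (4*z) dy ∧ dz.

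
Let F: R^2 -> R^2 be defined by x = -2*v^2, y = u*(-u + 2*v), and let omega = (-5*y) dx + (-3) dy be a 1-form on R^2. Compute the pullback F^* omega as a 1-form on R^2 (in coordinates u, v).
F^* omega = (6*u - 6*v) du + (2*u*(-10*u*v + 20*v^2 - 3)) dv

Using F^*(f dg) = (f ∘ F) d(g ∘ F), substitute each coordinate x_i by F_i(u, v) in f_i, and replace dx_i by d F_i = (∂F_i/∂u) du + (∂F_i/∂v) dv.
  For the x component: f_1(F) = 5*u*(u - 2*v); d F_1 = (0) du + (-4*v) dv
  For the y component: f_2(F) = -3; d F_2 = (-2*u + 2*v) du + (2*u) dv
Combining and collecting du, dv coefficients:
  coeff of du: 6*u - 6*v
  coeff of dv: 2*u*(-10*u*v + 20*v^2 - 3)
F^* omega = (6*u - 6*v) du + (2*u*(-10*u*v + 20*v^2 - 3)) dv.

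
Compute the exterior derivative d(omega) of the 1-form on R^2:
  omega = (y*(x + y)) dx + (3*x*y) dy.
d(omega) = (-x + y) dx ∧ dy

For a 1-form omega = sum_i f_i dx_i, the exterior derivative is
  d(omega) = sum_{i < j} (∂f_j/∂x_i - ∂f_i/∂x_j) dx_i ∧ dx_j.
  coefficient of dx ∧ dy: ∂f_2/∂x - ∂f_1/∂y = ∂(3*x*y)/∂x - ∂(y*(x + y))/∂y = -x + y
Assembling: d(omega) = (-x + y) dx ∧ dy.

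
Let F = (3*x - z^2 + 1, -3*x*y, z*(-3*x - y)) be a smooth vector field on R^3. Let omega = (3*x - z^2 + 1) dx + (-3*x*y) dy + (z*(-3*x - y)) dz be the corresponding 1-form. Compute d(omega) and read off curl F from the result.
d(omega) = (-z) dy ∧ dz + (z) dz ∧ dx + (-3*y) dx ∧ dy; curl F = (-z, z, -3*y)

d omega = sum_{i<j} (∂f_j/∂x_i - ∂f_i/∂x_j) dx_i ∧ dx_j. Under the identification (dy ∧ dz, dz ∧ dx, dx ∧ dy) ↔ (e_x, e_y, e_z), the coefficients are exactly the components of curl F. Compute:
  ∂R/∂y - ∂Q/∂z = (-z) - (0) = -z
  ∂P/∂z - ∂R/∂x = (-2*z) - (-3*z) = z
  ∂Q/∂x - ∂P/∂y = (-3*y) - (0) = -3*y.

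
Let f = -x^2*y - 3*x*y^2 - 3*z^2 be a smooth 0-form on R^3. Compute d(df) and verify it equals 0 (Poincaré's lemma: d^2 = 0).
d(df) = 0

Step 1: df = sum_i (∂f/∂x_i) dx_i = (y*(-2*x - 3*y)) dx + (x*(-x - 6*y)) dy + (-6*z) dz.
Step 2: Apply d again. Using the 1-form formula, the coefficient of dx ∧ dy in d(df) is ∂^2 f/∂x ∂y - ∂^2 f/∂y ∂x = (-2*x - 6*y) - (-2*x - 6*y) = 0 (equality of mixed partials for smooth f).
Similarly for dx ∧ dz and dy ∧ dz — all coefficients vanish. So d(df) = 0.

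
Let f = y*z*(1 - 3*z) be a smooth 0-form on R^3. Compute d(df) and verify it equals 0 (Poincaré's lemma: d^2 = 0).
d(df) = 0

Step 1: df = sum_i (∂f/∂x_i) dx_i = (0) dx + (z*(1 - 3*z)) dy + (y*(1 - 6*z)) dz.
Step 2: Apply d again. Using the 1-form formula, the coefficient of dx ∧ dy in d(df) is ∂^2 f/∂x ∂y - ∂^2 f/∂y ∂x = (0) - (0) = 0 (equality of mixed partials for smooth f).
Similarly for dx ∧ dz and dy ∧ dz — all coefficients vanish. So d(df) = 0.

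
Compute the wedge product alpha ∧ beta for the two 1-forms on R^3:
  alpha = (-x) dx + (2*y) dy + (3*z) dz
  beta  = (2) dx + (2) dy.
alpha ∧ beta = (-2*x - 4*y) dx ∧ dy + (-6*z) dx ∧ dz + (-6*z) dy ∧ dz

Distribute the wedge, using dx_i ∧ dx_j = -dx_j ∧ dx_i and dx_i ∧ dx_i = 0. For each pair (i, j) with i < j, the coefficient of dx_i ∧ dx_j in alpha ∧ beta is (alpha_i * beta_j - alpha_j * beta_i). Collecting: alpha ∧ beta = (-2*x - 4*y) dx ∧ dy + (-6*z) dx ∧ dz + (-6*z) dy ∧ dz.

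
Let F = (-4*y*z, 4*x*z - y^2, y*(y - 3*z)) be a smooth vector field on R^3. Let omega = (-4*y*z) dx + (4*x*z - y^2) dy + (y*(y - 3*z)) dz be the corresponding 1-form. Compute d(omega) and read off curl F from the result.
d(omega) = (-4*x + 2*y - 3*z) dy ∧ dz + (-4*y) dz ∧ dx + (8*z) dx ∧ dy; curl F = (-4*x + 2*y - 3*z, -4*y, 8*z)

d omega = sum_{i<j} (∂f_j/∂x_i - ∂f_i/∂x_j) dx_i ∧ dx_j. Under the identification (dy ∧ dz, dz ∧ dx, dx ∧ dy) ↔ (e_x, e_y, e_z), the coefficients are exactly the components of curl F. Compute:
  ∂R/∂y - ∂Q/∂z = (2*y - 3*z) - (4*x) = -4*x + 2*y - 3*z
  ∂P/∂z - ∂R/∂x = (-4*y) - (0) = -4*y
  ∂Q/∂x - ∂P/∂y = (4*z) - (-4*z) = 8*z.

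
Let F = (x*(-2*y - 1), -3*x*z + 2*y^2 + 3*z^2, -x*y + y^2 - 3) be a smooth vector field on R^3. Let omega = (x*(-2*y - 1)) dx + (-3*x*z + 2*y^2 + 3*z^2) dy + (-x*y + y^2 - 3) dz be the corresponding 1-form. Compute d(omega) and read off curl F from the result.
d(omega) = (2*x + 2*y - 6*z) dy ∧ dz + (y) dz ∧ dx + (2*x - 3*z) dx ∧ dy; curl F = (2*x + 2*y - 6*z, y, 2*x - 3*z)

d omega = sum_{i<j} (∂f_j/∂x_i - ∂f_i/∂x_j) dx_i ∧ dx_j. Under the identification (dy ∧ dz, dz ∧ dx, dx ∧ dy) ↔ (e_x, e_y, e_z), the coefficients are exactly the components of curl F. Compute:
  ∂R/∂y - ∂Q/∂z = (-x + 2*y) - (-3*x + 6*z) = 2*x + 2*y - 6*z
  ∂P/∂z - ∂R/∂x = (0) - (-y) = y
  ∂Q/∂x - ∂P/∂y = (-3*z) - (-2*x) = 2*x - 3*z.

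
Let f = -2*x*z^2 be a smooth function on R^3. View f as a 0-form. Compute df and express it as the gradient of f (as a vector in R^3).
df = (-2*z^2) dx + (0) dy + (-4*x*z) dz; grad f = (-2*z^2, 0, -4*x*z)

For a 0-form f, d f = (∂f/∂x) dx + (∂f/∂y) dy + (∂f/∂z) dz. The components of the vector representation are exactly the entries of grad f in Cartesian coordinates:
  ∂f/∂x = -2*z^2
  ∂f/∂y = 0
  ∂f/∂z = -4*x*z.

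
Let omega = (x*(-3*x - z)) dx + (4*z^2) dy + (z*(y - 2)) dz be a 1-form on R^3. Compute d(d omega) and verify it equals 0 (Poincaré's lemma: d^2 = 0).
d(d omega) = 0

Step 1: d omega = sum_{i<j} (∂f_j/∂x_i - ∂f_i/∂x_j) dx_i ∧ dx_j:
  coeff of dx ∧ dy: 0
  coeff of dx ∧ dz: x
  coeff of dy ∧ dz: -7*z
Step 2: Apply d again to each 2-form coefficient. The only possible 3-form in R^3 is dx ∧ dy ∧ dz, with coefficient
  ∂(coeff of dy∧dz)/∂x - ∂(coeff of dx∧dz)/∂y + ∂(coeff of dx∧dy)/∂z
  = ∂/∂x (-7*z) - ∂/∂y (x) + ∂/∂z (0).
Each of these terms simplifies to sums of mixed partials that cancel in pairs. The result is 0 (by equality of mixed partials for smooth functions — Schwarz / Clairaut).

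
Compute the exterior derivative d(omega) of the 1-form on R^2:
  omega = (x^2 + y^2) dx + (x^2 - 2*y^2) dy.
d(omega) = (2*x - 2*y) dx ∧ dy

For a 1-form omega = sum_i f_i dx_i, the exterior derivative is
  d(omega) = sum_{i < j} (∂f_j/∂x_i - ∂f_i/∂x_j) dx_i ∧ dx_j.
  coefficient of dx ∧ dy: ∂f_2/∂x - ∂f_1/∂y = ∂(x^2 - 2*y^2)/∂x - ∂(x^2 + y^2)/∂y = 2*x - 2*y
Assembling: d(omega) = (2*x - 2*y) dx ∧ dy.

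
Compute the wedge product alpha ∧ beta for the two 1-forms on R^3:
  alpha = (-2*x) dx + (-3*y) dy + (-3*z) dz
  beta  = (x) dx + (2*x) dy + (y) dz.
alpha ∧ beta = (x*(-4*x + 3*y)) dx ∧ dy + (x*(-2*y + 3*z)) dx ∧ dz + (6*x*z - 3*y^2) dy ∧ dz

Distribute the wedge, using dx_i ∧ dx_j = -dx_j ∧ dx_i and dx_i ∧ dx_i = 0. For each pair (i, j) with i < j, the coefficient of dx_i ∧ dx_j in alpha ∧ beta is (alpha_i * beta_j - alpha_j * beta_i). Collecting: alpha ∧ beta = (x*(-4*x + 3*y)) dx ∧ dy + (x*(-2*y + 3*z)) dx ∧ dz + (6*x*z - 3*y^2) dy ∧ dz.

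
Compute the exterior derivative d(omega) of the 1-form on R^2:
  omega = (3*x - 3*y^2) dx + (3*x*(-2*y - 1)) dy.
d(omega) = (-3) dx ∧ dy

For a 1-form omega = sum_i f_i dx_i, the exterior derivative is
  d(omega) = sum_{i < j} (∂f_j/∂x_i - ∂f_i/∂x_j) dx_i ∧ dx_j.
  coefficient of dx ∧ dy: ∂f_2/∂x - ∂f_1/∂y = ∂(3*x*(-2*y - 1))/∂x - ∂(3*x - 3*y^2)/∂y = -3
Assembling: d(omega) = (-3) dx ∧ dy.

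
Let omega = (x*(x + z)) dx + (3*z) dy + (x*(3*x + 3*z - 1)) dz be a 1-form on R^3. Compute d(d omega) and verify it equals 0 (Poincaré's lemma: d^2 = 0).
d(d omega) = 0

Step 1: d omega = sum_{i<j} (∂f_j/∂x_i - ∂f_i/∂x_j) dx_i ∧ dx_j:
  coeff of dx ∧ dy: 0
  coeff of dx ∧ dz: 5*x + 3*z - 1
  coeff of dy ∧ dz: -3
Step 2: Apply d again to each 2-form coefficient. The only possible 3-form in R^3 is dx ∧ dy ∧ dz, with coefficient
  ∂(coeff of dy∧dz)/∂x - ∂(coeff of dx∧dz)/∂y + ∂(coeff of dx∧dy)/∂z
  = ∂/∂x (-3) - ∂/∂y (5*x + 3*z - 1) + ∂/∂z (0).
Each of these terms simplifies to sums of mixed partials that cancel in pairs. The result is 0 (by equality of mixed partials for smooth functions — Schwarz / Clairaut).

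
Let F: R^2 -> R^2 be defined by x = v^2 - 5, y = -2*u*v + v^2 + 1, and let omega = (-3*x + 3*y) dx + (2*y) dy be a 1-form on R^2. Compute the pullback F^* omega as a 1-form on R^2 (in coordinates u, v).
F^* omega = (4*v*(2*u*v - v^2 - 1)) du + (8*u^2*v - 24*u*v^2 - 4*u + 4*v^3 + 40*v) dv

Using F^*(f dg) = (f ∘ F) d(g ∘ F), substitute each coordinate x_i by F_i(u, v) in f_i, and replace dx_i by d F_i = (∂F_i/∂u) du + (∂F_i/∂v) dv.
  For the x component: f_1(F) = -6*u*v + 18; d F_1 = (0) du + (2*v) dv
  For the y component: f_2(F) = -4*u*v + 2*v^2 + 2; d F_2 = (-2*v) du + (-2*u + 2*v) dv
Combining and collecting du, dv coefficients:
  coeff of du: 4*v*(2*u*v - v^2 - 1)
  coeff of dv: 8*u^2*v - 24*u*v^2 - 4*u + 4*v^3 + 40*v
F^* omega = (4*v*(2*u*v - v^2 - 1)) du + (8*u^2*v - 24*u*v^2 - 4*u + 4*v^3 + 40*v) dv.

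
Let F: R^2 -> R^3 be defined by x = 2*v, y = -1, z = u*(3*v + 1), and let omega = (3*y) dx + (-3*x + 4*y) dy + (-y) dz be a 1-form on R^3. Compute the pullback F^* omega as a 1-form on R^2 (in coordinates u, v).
F^* omega = (3*v + 1) du + (3*u - 6) dv

Using F^*(f dg) = (f ∘ F) d(g ∘ F), substitute each coordinate x_i by F_i(u, v) in f_i, and replace dx_i by d F_i = (∂F_i/∂u) du + (∂F_i/∂v) dv.
  For the x component: f_1(F) = -3; d F_1 = (0) du + (2) dv
  For the y component: f_2(F) = -6*v - 4; d F_2 = (0) du + (0) dv
  For the z component: f_3(F) = 1; d F_3 = (3*v + 1) du + (3*u) dv
Combining and collecting du, dv coefficients:
  coeff of du: 3*v + 1
  coeff of dv: 3*u - 6
F^* omega = (3*v + 1) du + (3*u - 6) dv.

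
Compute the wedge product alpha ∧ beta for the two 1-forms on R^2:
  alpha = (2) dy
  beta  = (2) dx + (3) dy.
alpha ∧ beta = (-4) dx ∧ dy

Distribute the wedge, using dx_i ∧ dx_j = -dx_j ∧ dx_i and dx_i ∧ dx_i = 0. For each pair (i, j) with i < j, the coefficient of dx_i ∧ dx_j in alpha ∧ beta is (alpha_i * beta_j - alpha_j * beta_i). Collecting: alpha ∧ beta = (-4) dx ∧ dy.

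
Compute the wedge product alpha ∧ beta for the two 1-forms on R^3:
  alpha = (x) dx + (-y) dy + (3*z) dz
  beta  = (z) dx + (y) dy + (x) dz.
alpha ∧ beta = (y*(x + z)) dx ∧ dy + (x^2 - 3*z^2) dx ∧ dz + (-y*(x + 3*z)) dy ∧ dz

Distribute the wedge, using dx_i ∧ dx_j = -dx_j ∧ dx_i and dx_i ∧ dx_i = 0. For each pair (i, j) with i < j, the coefficient of dx_i ∧ dx_j in alpha ∧ beta is (alpha_i * beta_j - alpha_j * beta_i). Collecting: alpha ∧ beta = (y*(x + z)) dx ∧ dy + (x^2 - 3*z^2) dx ∧ dz + (-y*(x + 3*z)) dy ∧ dz.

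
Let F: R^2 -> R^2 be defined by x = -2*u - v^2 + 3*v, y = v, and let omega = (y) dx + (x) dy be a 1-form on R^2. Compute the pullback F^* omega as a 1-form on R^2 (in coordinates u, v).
F^* omega = (-2*v) du + (-2*u - 3*v^2 + 6*v) dv

Using F^*(f dg) = (f ∘ F) d(g ∘ F), substitute each coordinate x_i by F_i(u, v) in f_i, and replace dx_i by d F_i = (∂F_i/∂u) du + (∂F_i/∂v) dv.
  For the x component: f_1(F) = v; d F_1 = (-2) du + (3 - 2*v) dv
  For the y component: f_2(F) = -2*u - v^2 + 3*v; d F_2 = (0) du + (1) dv
Combining and collecting du, dv coefficients:
  coeff of du: -2*v
  coeff of dv: -2*u - 3*v^2 + 6*v
F^* omega = (-2*v) du + (-2*u - 3*v^2 + 6*v) dv.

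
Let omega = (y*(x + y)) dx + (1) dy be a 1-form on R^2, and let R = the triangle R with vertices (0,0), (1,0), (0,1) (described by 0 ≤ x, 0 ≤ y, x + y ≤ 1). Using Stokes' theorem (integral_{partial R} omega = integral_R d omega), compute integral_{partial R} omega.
integral_(partial R) omega = -1/2

Stokes: integral_partial_R omega = integral_R d omega with d omega = (∂Q/∂x - ∂P/∂y) dx ∧ dy.
  ∂Q/∂x = 0
  ∂P/∂y = x + 2*y
  integrand = ∂Q/∂x - ∂P/∂y = -x - 2*y.
Integrating over R: integral_0^1 integral_0^{1-x} (-x - 2*y) dy dx = -1/2.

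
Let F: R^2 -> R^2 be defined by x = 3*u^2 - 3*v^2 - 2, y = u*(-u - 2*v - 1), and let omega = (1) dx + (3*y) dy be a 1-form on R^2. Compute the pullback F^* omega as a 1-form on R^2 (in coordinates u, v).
F^* omega = (3*u*(2*u^2 + 6*u*v + 3*u + 4*v^2 + 4*v + 3)) du + (6*u^3 + 12*u^2*v + 6*u^2 - 6*v) dv

Using F^*(f dg) = (f ∘ F) d(g ∘ F), substitute each coordinate x_i by F_i(u, v) in f_i, and replace dx_i by d F_i = (∂F_i/∂u) du + (∂F_i/∂v) dv.
  For the x component: f_1(F) = 1; d F_1 = (6*u) du + (-6*v) dv
  For the y component: f_2(F) = 3*u*(-u - 2*v - 1); d F_2 = (-2*u - 2*v - 1) du + (-2*u) dv
Combining and collecting du, dv coefficients:
  coeff of du: 3*u*(2*u^2 + 6*u*v + 3*u + 4*v^2 + 4*v + 3)
  coeff of dv: 6*u^3 + 12*u^2*v + 6*u^2 - 6*v
F^* omega = (3*u*(2*u^2 + 6*u*v + 3*u + 4*v^2 + 4*v + 3)) du + (6*u^3 + 12*u^2*v + 6*u^2 - 6*v) dv.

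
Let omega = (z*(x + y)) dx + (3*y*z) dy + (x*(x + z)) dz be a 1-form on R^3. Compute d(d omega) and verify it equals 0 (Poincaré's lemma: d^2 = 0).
d(d omega) = 0

Step 1: d omega = sum_{i<j} (∂f_j/∂x_i - ∂f_i/∂x_j) dx_i ∧ dx_j:
  coeff of dx ∧ dy: -z
  coeff of dx ∧ dz: x - y + z
  coeff of dy ∧ dz: -3*y
Step 2: Apply d again to each 2-form coefficient. The only possible 3-form in R^3 is dx ∧ dy ∧ dz, with coefficient
  ∂(coeff of dy∧dz)/∂x - ∂(coeff of dx∧dz)/∂y + ∂(coeff of dx∧dy)/∂z
  = ∂/∂x (-3*y) - ∂/∂y (x - y + z) + ∂/∂z (-z).
Each of these terms simplifies to sums of mixed partials that cancel in pairs. The result is 0 (by equality of mixed partials for smooth functions — Schwarz / Clairaut).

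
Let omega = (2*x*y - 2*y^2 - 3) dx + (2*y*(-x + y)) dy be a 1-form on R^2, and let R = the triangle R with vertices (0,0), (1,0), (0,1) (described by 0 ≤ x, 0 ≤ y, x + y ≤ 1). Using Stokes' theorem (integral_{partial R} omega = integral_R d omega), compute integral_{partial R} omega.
integral_(partial R) omega = 0

Stokes: integral_partial_R omega = integral_R d omega with d omega = (∂Q/∂x - ∂P/∂y) dx ∧ dy.
  ∂Q/∂x = -2*y
  ∂P/∂y = 2*x - 4*y
  integrand = ∂Q/∂x - ∂P/∂y = -2*x + 2*y.
Integrating over R: integral_0^1 integral_0^{1-x} (-2*x + 2*y) dy dx = 0.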